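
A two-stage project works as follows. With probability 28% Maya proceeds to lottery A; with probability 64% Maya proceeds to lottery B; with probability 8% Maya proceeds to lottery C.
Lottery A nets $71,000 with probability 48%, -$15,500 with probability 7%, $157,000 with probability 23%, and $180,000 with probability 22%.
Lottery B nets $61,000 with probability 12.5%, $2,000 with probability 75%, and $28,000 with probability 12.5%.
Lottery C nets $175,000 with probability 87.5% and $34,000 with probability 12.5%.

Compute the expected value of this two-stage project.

EV(A) = 0.48 × 71000 + 0.07 × (-15500) + 0.23 × 157000 + 0.22 × 180000 = 34080 − 1085 + 36110 + 39600 = 108705
EV(B) = 0.125 × 61000 + 0.75 × 2000 + 0.125 × 28000 = 7625 + 1500 + 3500 = 12625
EV(C) = 0.875 × 175000 + 0.125 × 34000 = 153125 + 4250 = 157375
Overall = 0.28 × 108705 + 0.64 × 12625 + 0.08 × 157375 = 30437.4 + 8080 + 12590 = 51107.4

$51,107.40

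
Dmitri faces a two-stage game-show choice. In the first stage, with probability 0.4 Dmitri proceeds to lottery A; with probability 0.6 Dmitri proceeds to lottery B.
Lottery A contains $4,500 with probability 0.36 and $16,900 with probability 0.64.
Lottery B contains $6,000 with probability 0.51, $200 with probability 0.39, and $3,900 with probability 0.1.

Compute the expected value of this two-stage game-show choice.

EV(A) = 0.36 × 4500 + 0.64 × 16900 = 1620 + 10816 = 12436
EV(B) = 0.51 × 6000 + 0.39 × 200 + 0.1 × 3900 = 3060 + 78 + 390 = 3528
Overall = 0.4 × 12436 + 0.6 × 3528 = 4974.4 + 2116.8 = 7091.2

$7,091.20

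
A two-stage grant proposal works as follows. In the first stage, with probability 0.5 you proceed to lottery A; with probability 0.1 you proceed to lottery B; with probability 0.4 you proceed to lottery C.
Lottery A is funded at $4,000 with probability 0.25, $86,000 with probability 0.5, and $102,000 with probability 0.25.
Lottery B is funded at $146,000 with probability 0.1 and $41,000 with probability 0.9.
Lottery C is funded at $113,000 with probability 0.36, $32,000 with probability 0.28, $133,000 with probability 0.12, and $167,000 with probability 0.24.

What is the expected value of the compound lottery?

EV(A) = 0.25 × 4000 + 0.5 × 86000 + 0.25 × 102000 = 1000 + 43000 + 25500 = 69500
EV(B) = 0.1 × 146000 + 0.9 × 41000 = 14600 + 36900 = 51500
EV(C) = 0.36 × 113000 + 0.28 × 32000 + 0.12 × 133000 + 0.24 × 167000 = 40680 + 8960 + 15960 + 40080 = 105680
Overall = 0.5 × 69500 + 0.1 × 51500 + 0.4 × 105680 = 34750 + 5150 + 42272 = 82172

$82,172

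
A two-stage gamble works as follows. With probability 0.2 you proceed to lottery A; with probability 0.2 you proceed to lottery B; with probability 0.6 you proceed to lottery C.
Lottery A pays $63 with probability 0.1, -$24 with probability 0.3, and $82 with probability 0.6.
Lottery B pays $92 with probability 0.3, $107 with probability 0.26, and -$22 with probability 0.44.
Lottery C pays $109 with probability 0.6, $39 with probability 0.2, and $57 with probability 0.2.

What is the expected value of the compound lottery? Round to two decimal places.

$69.57

EV(A) = 0.1 × 63 + 0.3 × (-24) + 0.6 × 82 = 6.3 − 7.2 + 49.2 = 48.3
EV(B) = 0.3 × 92 + 0.26 × 107 + 0.44 × (-22) = 27.6 + 27.82 − 9.68 = 45.74
EV(C) = 0.6 × 109 + 0.2 × 39 + 0.2 × 57 = 65.4 + 7.8 + 11.4 = 84.6
Overall = 0.2 × 48.3 + 0.2 × 45.74 + 0.6 × 84.6 = 9.66 + 9.148 + 50.76 = 69.568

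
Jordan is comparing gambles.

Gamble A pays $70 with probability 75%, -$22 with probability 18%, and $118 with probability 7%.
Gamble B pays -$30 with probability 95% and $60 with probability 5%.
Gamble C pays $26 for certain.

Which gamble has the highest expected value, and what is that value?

Gamble A = 0.75 × 70 + 0.18 × (-22) + 0.07 × 118 = 52.5 − 3.96 + 8.26 = 56.8
Gamble B = 0.95 × (-30) + 0.05 × 60 = -28.5 + 3 = -25.5
Gamble C: 26 (certain)

Gamble A ($56.80)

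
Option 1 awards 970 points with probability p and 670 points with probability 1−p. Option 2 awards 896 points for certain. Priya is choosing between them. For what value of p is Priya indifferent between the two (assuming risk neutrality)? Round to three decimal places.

p = 0.753

p·970 + (1−p)·670 = 896
300p + 670 = 896
p = (896 − 670) / 300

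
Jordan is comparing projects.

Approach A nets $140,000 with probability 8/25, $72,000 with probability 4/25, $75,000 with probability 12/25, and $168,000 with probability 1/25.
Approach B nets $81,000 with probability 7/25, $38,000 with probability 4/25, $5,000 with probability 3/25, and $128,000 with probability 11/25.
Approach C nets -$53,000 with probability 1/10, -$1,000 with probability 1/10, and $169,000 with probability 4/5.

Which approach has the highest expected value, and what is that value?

Approach A = 8/25 × 140000 + 4/25 × 72000 + 12/25 × 75000 + 1/25 × 168000 = 44800 + 11520 + 36000 + 6720 = 99040
Approach B = 7/25 × 81000 + 4/25 × 38000 + 3/25 × 5000 + 11/25 × 128000 = 22680 + 6080 + 600 + 56320 = 85680
Approach C = 1/10 × (-53000) + 1/10 × (-1000) + 4/5 × 169000 = -5300 − 100 + 135200 = 129800

Approach C ($129,800)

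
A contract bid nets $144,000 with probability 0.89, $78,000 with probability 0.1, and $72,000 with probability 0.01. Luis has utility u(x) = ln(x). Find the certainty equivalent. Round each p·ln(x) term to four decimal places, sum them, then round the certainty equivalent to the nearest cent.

E[u] = 0.89·ln(144000) + 0.1·ln(78000) + 0.01·ln(72000) = 10.5710 + 1.1264 + 0.1118 = 11.8092
CE = e^11.8092 ≈ 134483.93

$134,483.93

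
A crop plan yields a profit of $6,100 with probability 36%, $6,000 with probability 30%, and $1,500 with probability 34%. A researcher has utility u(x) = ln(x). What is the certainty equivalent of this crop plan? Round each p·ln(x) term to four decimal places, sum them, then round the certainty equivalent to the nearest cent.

E[u] = 0.36·ln(6100) + 0.3·ln(6000) + 0.34·ln(1500) = 3.1378 + 2.6099 + 2.4865 = 8.2342
CE = e^8.2342 ≈ 3767.62

$3,767.62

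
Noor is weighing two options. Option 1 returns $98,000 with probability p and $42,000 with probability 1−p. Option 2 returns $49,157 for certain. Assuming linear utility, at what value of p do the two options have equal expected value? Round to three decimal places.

p·98000 + (1−p)·42000 = 49157
56000p + 42000 = 49157
p = (49157 − 42000) / 56000

p = 0.128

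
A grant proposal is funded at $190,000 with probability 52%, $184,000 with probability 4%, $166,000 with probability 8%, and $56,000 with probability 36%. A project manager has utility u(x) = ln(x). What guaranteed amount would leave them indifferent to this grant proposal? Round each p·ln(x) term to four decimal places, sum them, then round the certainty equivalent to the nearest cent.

E[u] = 0.52·ln(190000) + 0.04·ln(184000) + 0.08·ln(166000) + 0.36·ln(56000) = 6.3205 + 0.4849 + 0.9616 + 3.9359 = 11.7029
CE = e^11.7029 ≈ 120921.88

$120,921.88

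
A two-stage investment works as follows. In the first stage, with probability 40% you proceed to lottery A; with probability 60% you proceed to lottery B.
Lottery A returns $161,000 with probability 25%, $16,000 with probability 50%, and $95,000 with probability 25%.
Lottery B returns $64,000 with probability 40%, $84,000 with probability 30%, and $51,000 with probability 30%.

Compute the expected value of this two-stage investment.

EV(A) = 0.25 × 161000 + 0.5 × 16000 + 0.25 × 95000 = 40250 + 8000 + 23750 = 72000
EV(B) = 0.4 × 64000 + 0.3 × 84000 + 0.3 × 51000 = 25600 + 25200 + 15300 = 66100
Overall = 0.4 × 72000 + 0.6 × 66100 = 28800 + 39660 = 68460

$68,460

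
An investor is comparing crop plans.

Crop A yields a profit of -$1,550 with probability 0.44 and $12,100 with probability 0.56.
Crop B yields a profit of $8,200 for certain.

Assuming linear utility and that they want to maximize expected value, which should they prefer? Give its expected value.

Crop A = 0.44 × (-1550) + 0.56 × 12100 = -682 + 6776 = 6094
Crop B: 8200 (certain)

Crop B ($8,200)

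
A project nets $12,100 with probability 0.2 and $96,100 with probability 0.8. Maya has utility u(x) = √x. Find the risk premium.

$6,400

E[u] = 0.2·√12100 + 0.8·√96100 = 0.2·110 + 0.8·310 = 270
CE = (270)² = 72900
Risk premium = EV − CE = 79300 − 72900 = 6400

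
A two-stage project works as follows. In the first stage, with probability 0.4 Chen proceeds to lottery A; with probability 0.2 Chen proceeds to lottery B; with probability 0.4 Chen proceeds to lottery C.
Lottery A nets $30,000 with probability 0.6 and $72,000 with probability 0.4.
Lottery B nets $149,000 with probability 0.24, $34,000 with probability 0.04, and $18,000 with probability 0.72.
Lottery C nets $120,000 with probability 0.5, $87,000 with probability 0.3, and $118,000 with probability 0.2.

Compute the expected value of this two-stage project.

$72,616

EV(A) = 0.6 × 30000 + 0.4 × 72000 = 18000 + 28800 = 46800
EV(B) = 0.24 × 149000 + 0.04 × 34000 + 0.72 × 18000 = 35760 + 1360 + 12960 = 50080
EV(C) = 0.5 × 120000 + 0.3 × 87000 + 0.2 × 118000 = 60000 + 26100 + 23600 = 109700
Overall = 0.4 × 46800 + 0.2 × 50080 + 0.4 × 109700 = 18720 + 10016 + 43880 = 72616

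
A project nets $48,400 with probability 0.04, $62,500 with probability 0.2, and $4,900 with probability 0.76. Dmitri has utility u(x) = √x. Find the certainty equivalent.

$12,544

E[u] = 0.04·√48400 + 0.2·√62500 + 0.76·√4900 = 0.04·220 + 0.2·250 + 0.76·70 = 112
CE = (112)² = 12544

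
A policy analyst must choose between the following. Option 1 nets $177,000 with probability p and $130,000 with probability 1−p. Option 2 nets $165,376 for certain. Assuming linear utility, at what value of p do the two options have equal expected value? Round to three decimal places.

p = 0.753

p·177000 + (1−p)·130000 = 165376
47000p + 130000 = 165376
p = (165376 − 130000) / 47000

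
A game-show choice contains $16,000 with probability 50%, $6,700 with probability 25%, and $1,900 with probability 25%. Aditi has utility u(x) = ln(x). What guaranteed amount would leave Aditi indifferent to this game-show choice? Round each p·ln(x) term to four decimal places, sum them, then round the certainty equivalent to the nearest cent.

E[u] = 0.5·ln(16000) + 0.25·ln(6700) + 0.25·ln(1900) = 4.8402 + 2.2025 + 1.8874 = 8.9301
CE = e^8.9301 ≈ 7556.02

$7,556.02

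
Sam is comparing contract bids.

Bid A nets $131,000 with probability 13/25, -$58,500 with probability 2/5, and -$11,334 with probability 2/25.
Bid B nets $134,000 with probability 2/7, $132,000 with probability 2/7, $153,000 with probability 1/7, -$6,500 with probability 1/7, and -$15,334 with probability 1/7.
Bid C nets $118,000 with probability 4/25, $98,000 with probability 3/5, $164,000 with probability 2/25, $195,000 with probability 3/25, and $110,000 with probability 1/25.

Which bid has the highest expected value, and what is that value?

Bid A = 13/25 × 131000 + 2/5 × (-58500) + 2/25 × (-11334) = 68120 − 23400 − 906.72 = 43813.28
Bid B = 2/7 × 134000 + 2/7 × 132000 + 1/7 × 153000 + 1/7 × (-6500) + 1/7 × (-15334) = 38285.7143 + 37714.2857 + 21857.1429 − 928.5714 − 2190.5714 = 94738
Bid C = 4/25 × 118000 + 3/5 × 98000 + 2/25 × 164000 + 3/25 × 195000 + 1/25 × 110000 = 18880 + 58800 + 13120 + 23400 + 4400 = 118600

Bid C ($118,600)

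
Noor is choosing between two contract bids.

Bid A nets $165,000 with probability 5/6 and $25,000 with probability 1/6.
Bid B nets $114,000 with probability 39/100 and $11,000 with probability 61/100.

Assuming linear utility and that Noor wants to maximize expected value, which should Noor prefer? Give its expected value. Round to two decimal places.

Bid A ($141,666.67)

Bid A = 5/6 × 165000 + 1/6 × 25000 = 137500 + 4166.6667 = 141666.6667
Bid B = 39/100 × 114000 + 61/100 × 11000 = 44460 + 6710 = 51170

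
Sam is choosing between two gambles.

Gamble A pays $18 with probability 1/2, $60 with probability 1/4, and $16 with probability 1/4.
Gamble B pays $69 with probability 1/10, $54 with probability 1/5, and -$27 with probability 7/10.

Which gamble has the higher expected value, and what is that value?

Gamble A = 1/2 × 18 + 1/4 × 60 + 1/4 × 16 = 9 + 15 + 4 = 28
Gamble B = 1/10 × 69 + 1/5 × 54 + 7/10 × (-27) = 6.9 + 10.8 − 18.9 = -1.2

Gamble A ($28)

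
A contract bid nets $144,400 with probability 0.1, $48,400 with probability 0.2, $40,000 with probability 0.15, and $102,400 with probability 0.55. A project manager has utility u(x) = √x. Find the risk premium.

E[u] = 0.1·√144400 + 0.2·√48400 + 0.15·√40000 + 0.55·√102400 = 0.1·380 + 0.2·220 + 0.15·200 + 0.55·320 = 288
CE = (288)² = 82944
Risk premium = EV − CE = 86440 − 82944 = 3496

$3,496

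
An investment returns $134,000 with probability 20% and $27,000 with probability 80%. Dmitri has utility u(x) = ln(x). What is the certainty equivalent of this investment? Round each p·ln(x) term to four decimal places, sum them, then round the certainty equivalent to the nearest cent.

$37,197.62

E[u] = 0.2·ln(134000) + 0.8·ln(27000) = 2.3611 + 8.1629 = 10.5240
CE = e^10.5240 ≈ 37197.62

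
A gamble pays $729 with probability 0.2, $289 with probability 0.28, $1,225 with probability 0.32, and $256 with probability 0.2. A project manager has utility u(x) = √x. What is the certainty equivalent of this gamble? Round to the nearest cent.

$603.19

E[u] = 0.2·√729 + 0.28·√289 + 0.32·√1225 + 0.2·√256 = 0.2·27 + 0.28·17 + 0.32·35 + 0.2·16 = 24.56
CE = (24.56)² = 603.1936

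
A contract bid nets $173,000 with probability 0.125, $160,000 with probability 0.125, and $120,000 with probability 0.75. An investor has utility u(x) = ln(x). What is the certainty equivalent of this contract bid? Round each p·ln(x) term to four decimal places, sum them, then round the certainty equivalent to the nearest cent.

$130,209.50

E[u] = 0.125·ln(173000) + 0.125·ln(160000) + 0.75·ln(120000) = 1.5076 + 1.4979 + 8.7714 = 11.7769
CE = e^11.7769 ≈ 130209.50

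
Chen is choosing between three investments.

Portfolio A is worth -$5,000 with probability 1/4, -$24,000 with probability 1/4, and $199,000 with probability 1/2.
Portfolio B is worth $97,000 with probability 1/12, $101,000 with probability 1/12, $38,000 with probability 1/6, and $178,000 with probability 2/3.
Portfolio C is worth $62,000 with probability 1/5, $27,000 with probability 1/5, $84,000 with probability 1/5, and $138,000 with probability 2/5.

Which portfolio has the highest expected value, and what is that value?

Portfolio A = 1/4 × (-5000) + 1/4 × (-24000) + 1/2 × 199000 = -1250 − 6000 + 99500 = 92250
Portfolio B = 1/12 × 97000 + 1/12 × 101000 + 1/6 × 38000 + 2/3 × 178000 = 8083.3333 + 8416.6667 + 6333.3333 + 118666.6667 = 141500
Portfolio C = 1/5 × 62000 + 1/5 × 27000 + 1/5 × 84000 + 2/5 × 138000 = 12400 + 5400 + 16800 + 55200 = 89800

Portfolio B ($141,500)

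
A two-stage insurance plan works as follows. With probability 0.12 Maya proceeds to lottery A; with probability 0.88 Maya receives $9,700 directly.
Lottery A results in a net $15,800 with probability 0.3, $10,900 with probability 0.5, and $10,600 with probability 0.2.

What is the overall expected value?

$10,013.20

EV(A) = 0.3 × 15800 + 0.5 × 10900 + 0.2 × 10600 = 4740 + 5450 + 2120 = 12310
Branch B: 9700 (certain)
Overall = 0.12 × 12310 + 0.88 × 9700 = 1477.2 + 8536 = 10013.2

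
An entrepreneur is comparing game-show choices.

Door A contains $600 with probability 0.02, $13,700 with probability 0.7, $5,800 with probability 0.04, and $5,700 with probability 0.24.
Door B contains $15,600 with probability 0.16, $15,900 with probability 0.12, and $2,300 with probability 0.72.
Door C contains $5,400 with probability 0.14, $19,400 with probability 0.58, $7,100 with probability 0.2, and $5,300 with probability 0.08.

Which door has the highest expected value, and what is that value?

Door C ($13,852)

Door A = 0.02 × 600 + 0.7 × 13700 + 0.04 × 5800 + 0.24 × 5700 = 12 + 9590 + 232 + 1368 = 11202
Door B = 0.16 × 15600 + 0.12 × 15900 + 0.72 × 2300 = 2496 + 1908 + 1656 = 6060
Door C = 0.14 × 5400 + 0.58 × 19400 + 0.2 × 7100 + 0.08 × 5300 = 756 + 11252 + 1420 + 424 = 13852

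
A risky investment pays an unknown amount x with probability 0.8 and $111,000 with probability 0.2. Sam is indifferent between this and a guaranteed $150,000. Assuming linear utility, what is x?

x = $159,750

0.8·x + 0.2·111000 = 150000
0.8·x = 150000 − 22200 = 127800
x = 127800 / 0.8 = 159750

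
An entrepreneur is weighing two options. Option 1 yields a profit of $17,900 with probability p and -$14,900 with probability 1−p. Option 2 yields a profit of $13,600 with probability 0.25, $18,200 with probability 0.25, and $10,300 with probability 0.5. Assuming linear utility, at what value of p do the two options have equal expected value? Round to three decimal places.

p = 0.854

EV(Option 2) = 0.25 × 13600 + 0.25 × 18200 + 0.5 × 10300 = 3400 + 4550 + 5150 = 13100
p·17900 + (1−p)·(-14900) = 13100
32800p − 14900 = 13100
p = (13100 + 14900) / 32800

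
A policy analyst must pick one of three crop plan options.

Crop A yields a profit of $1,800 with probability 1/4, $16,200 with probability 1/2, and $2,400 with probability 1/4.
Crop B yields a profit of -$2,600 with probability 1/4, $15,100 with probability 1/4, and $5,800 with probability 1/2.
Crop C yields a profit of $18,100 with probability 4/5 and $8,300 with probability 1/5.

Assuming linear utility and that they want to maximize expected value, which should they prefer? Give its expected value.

Crop A = 1/4 × 1800 + 1/2 × 16200 + 1/4 × 2400 = 450 + 8100 + 600 = 9150
Crop B = 1/4 × (-2600) + 1/4 × 15100 + 1/2 × 5800 = -650 + 3775 + 2900 = 6025
Crop C = 4/5 × 18100 + 1/5 × 8300 = 14480 + 1660 = 16140

Crop C ($16,140)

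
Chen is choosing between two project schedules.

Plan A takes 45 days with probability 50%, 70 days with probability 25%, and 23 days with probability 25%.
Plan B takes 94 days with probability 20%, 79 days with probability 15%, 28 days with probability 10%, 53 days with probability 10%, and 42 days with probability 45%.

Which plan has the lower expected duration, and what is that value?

Plan A (45.75 days)

Plan A = 0.5 × 45 + 0.25 × 70 + 0.25 × 23 = 22.5 + 17.5 + 5.75 = 45.75
Plan B = 0.2 × 94 + 0.15 × 79 + 0.1 × 28 + 0.1 × 53 + 0.45 × 42 = 18.8 + 11.85 + 2.8 + 5.3 + 18.9 = 57.65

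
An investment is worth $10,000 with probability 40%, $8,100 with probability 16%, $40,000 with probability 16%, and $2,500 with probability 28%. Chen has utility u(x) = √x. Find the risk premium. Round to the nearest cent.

$2,315.84

E[u] = 0.4·√10000 + 0.16·√8100 + 0.16·√40000 + 0.28·√2500 = 0.4·100 + 0.16·90 + 0.16·200 + 0.28·50 = 100.4
CE = (100.4)² = 10080.16
Risk premium = EV − CE = 12396 − 10080.16 = 2315.84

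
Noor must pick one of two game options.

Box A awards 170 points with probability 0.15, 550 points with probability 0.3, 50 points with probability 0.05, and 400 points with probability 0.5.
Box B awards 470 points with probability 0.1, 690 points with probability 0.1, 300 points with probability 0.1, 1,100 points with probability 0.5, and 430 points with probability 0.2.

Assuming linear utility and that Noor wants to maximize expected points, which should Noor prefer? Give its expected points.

Box B (782 points)

Box A = 0.15 × 170 + 0.3 × 550 + 0.05 × 50 + 0.5 × 400 = 25.5 + 165 + 2.5 + 200 = 393
Box B = 0.1 × 470 + 0.1 × 690 + 0.1 × 300 + 0.5 × 1100 + 0.2 × 430 = 47 + 69 + 30 + 550 + 86 = 782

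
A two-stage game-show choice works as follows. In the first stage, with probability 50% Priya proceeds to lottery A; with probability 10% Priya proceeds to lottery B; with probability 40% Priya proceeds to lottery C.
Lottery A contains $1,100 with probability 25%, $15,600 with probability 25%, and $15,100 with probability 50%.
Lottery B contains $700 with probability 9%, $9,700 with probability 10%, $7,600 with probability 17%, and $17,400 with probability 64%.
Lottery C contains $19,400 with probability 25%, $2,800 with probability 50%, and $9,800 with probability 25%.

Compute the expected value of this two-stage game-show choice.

$10,688.60

EV(A) = 0.25 × 1100 + 0.25 × 15600 + 0.5 × 15100 = 275 + 3900 + 7550 = 11725
EV(B) = 0.09 × 700 + 0.1 × 9700 + 0.17 × 7600 + 0.64 × 17400 = 63 + 970 + 1292 + 11136 = 13461
EV(C) = 0.25 × 19400 + 0.5 × 2800 + 0.25 × 9800 = 4850 + 1400 + 2450 = 8700
Overall = 0.5 × 11725 + 0.1 × 13461 + 0.4 × 8700 = 5862.5 + 1346.1 + 3480 = 10688.6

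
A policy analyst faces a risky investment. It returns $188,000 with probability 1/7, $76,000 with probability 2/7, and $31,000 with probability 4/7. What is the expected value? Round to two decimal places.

$66,285.71

EV = 1/7 × 188000 + 2/7 × 76000 + 4/7 × 31000 = 26857.1429 + 21714.2857 + 17714.2857 = 66285.7143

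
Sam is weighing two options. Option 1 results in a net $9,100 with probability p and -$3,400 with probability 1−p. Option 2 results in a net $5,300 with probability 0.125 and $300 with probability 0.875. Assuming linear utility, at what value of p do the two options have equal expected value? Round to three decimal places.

EV(Option 2) = 0.125 × 5300 + 0.875 × 300 = 662.5 + 262.5 = 925
p·9100 + (1−p)·(-3400) = 925
12500p − 3400 = 925
p = (925 + 3400) / 12500

p = 0.346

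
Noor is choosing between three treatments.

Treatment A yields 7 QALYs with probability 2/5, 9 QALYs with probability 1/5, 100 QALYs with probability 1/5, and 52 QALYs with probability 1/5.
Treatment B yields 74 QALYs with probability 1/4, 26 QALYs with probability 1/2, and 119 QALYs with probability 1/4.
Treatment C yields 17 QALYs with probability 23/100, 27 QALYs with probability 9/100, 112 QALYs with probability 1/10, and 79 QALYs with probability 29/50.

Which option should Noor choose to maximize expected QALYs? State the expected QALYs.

Treatment C (63.36 QALYs)

Treatment A = 2/5 × 7 + 1/5 × 9 + 1/5 × 100 + 1/5 × 52 = 2.8 + 1.8 + 20 + 10.4 = 35
Treatment B = 1/4 × 74 + 1/2 × 26 + 1/4 × 119 = 18.5 + 13 + 29.75 = 61.25
Treatment C = 23/100 × 17 + 9/100 × 27 + 1/10 × 112 + 29/50 × 79 = 3.91 + 2.43 + 11.2 + 45.82 = 63.36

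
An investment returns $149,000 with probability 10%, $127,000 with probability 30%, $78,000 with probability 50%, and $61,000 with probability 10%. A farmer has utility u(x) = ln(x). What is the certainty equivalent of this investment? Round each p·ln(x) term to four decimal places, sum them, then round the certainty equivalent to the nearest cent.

E[u] = 0.1·ln(149000) + 0.3·ln(127000) + 0.5·ln(78000) + 0.1·ln(61000) = 1.1912 + 3.5256 + 5.6322 + 1.1019 = 11.4509
CE = e^11.4509 ≈ 93985.90

$93,985.90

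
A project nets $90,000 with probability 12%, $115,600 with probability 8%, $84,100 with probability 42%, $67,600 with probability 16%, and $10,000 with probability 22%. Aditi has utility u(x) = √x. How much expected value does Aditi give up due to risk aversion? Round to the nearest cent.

$6,584.04

E[u] = 0.12·√90000 + 0.08·√115600 + 0.42·√84100 + 0.16·√67600 + 0.22·√10000 = 0.12·300 + 0.08·340 + 0.42·290 + 0.16·260 + 0.22·100 = 248.6
CE = (248.6)² = 61801.96
Risk premium = EV − CE = 68386 − 61801.96 = 6584.04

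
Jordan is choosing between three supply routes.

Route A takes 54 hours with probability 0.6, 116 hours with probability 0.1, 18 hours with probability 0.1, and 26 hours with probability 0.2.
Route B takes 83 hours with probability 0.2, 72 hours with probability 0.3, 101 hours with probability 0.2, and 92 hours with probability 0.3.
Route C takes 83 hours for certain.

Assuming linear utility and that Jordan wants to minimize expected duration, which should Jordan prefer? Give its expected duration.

Route A (51 hours)

Route A = 0.6 × 54 + 0.1 × 116 + 0.1 × 18 + 0.2 × 26 = 32.4 + 11.6 + 1.8 + 5.2 = 51
Route B = 0.2 × 83 + 0.3 × 72 + 0.2 × 101 + 0.3 × 92 = 16.6 + 21.6 + 20.2 + 27.6 = 86
Route C: 83 (certain)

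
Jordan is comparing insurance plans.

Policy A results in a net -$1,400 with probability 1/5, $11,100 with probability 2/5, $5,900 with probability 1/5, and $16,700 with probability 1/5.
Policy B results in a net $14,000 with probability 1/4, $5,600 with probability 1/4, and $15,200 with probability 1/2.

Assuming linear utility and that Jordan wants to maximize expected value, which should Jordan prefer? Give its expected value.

Policy A = 1/5 × (-1400) + 2/5 × 11100 + 1/5 × 5900 + 1/5 × 16700 = -280 + 4440 + 1180 + 3340 = 8680
Policy B = 1/4 × 14000 + 1/4 × 5600 + 1/2 × 15200 = 3500 + 1400 + 7600 = 12500

Policy B ($12,500)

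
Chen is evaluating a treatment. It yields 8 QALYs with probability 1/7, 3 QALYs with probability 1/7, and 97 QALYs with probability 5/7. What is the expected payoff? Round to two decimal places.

70.86 QALYs

EV = 1/7 × 8 + 1/7 × 3 + 5/7 × 97 = 1.1429 + 0.4286 + 69.2857 = 70.8571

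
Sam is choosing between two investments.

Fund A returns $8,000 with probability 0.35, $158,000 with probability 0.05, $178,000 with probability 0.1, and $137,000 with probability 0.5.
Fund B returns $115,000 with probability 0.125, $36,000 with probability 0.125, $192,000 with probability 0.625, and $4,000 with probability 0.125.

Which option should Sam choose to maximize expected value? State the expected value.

Fund B ($139,375)

Fund A = 0.35 × 8000 + 0.05 × 158000 + 0.1 × 178000 + 0.5 × 137000 = 2800 + 7900 + 17800 + 68500 = 97000
Fund B = 0.125 × 115000 + 0.125 × 36000 + 0.625 × 192000 + 0.125 × 4000 = 14375 + 4500 + 120000 + 500 = 139375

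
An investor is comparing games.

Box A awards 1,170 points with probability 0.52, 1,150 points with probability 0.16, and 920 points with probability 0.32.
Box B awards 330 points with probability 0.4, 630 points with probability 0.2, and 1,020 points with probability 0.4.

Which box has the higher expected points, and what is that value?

Box A = 0.52 × 1170 + 0.16 × 1150 + 0.32 × 920 = 608.4 + 184 + 294.4 = 1086.8
Box B = 0.4 × 330 + 0.2 × 630 + 0.4 × 1020 = 132 + 126 + 408 = 666

Box A (1086.8 points)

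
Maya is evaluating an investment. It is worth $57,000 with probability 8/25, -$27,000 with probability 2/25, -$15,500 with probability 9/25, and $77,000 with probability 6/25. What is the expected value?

$28,980

EV = 8/25 × 57000 + 2/25 × (-27000) + 9/25 × (-15500) + 6/25 × 77000 = 18240 − 2160 − 5580 + 18480 = 28980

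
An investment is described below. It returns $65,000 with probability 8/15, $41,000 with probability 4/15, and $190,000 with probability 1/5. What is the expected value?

EV = 8/15 × 65000 + 4/15 × 41000 + 1/5 × 190000 = 34666.6667 + 10933.3333 + 38000 = 83600

$83,600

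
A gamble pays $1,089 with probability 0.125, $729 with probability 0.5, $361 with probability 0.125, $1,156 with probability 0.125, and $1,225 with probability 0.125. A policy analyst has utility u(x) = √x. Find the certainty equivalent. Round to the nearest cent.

E[u] = 0.125·√1089 + 0.5·√729 + 0.125·√361 + 0.125·√1156 + 0.125·√1225 = 0.125·33 + 0.5·27 + 0.125·19 + 0.125·34 + 0.125·35 = 28.625
CE = (28.625)² = 819.390625

$819.39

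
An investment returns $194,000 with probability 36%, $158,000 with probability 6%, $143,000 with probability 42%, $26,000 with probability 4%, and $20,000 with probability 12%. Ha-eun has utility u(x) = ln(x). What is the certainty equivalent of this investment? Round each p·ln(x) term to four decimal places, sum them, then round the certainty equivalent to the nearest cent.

E[u] = 0.36·ln(194000) + 0.06·ln(158000) + 0.42·ln(143000) + 0.04·ln(26000) + 0.12·ln(20000) = 4.3832 + 0.7182 + 4.9857 + 0.4066 + 1.1884 = 11.6821
CE = e^11.6821 ≈ 118432.68

$118,432.68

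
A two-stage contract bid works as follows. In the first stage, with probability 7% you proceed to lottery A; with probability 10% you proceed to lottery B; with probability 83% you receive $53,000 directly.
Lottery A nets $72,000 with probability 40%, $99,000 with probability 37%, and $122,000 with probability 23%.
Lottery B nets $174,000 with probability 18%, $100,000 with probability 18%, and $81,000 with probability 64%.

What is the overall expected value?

$60,650.30

EV(A) = 0.4 × 72000 + 0.37 × 99000 + 0.23 × 122000 = 28800 + 36630 + 28060 = 93490
EV(B) = 0.18 × 174000 + 0.18 × 100000 + 0.64 × 81000 = 31320 + 18000 + 51840 = 101160
Branch C: 53000 (certain)
Overall = 0.07 × 93490 + 0.1 × 101160 + 0.83 × 53000 = 6544.3 + 10116 + 43990 = 60650.3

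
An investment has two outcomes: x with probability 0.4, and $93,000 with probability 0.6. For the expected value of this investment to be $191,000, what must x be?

x = $338,000

0.4·x + 0.6·93000 = 191000
0.4·x = 191000 − 55800 = 135200
x = 135200 / 0.4 = 338000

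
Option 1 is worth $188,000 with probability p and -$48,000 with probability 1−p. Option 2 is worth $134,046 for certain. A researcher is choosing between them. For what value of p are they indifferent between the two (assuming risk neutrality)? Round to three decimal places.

p·188000 + (1−p)·(-48000) = 134046
236000p − 48000 = 134046
p = (134046 + 48000) / 236000

p = 0.771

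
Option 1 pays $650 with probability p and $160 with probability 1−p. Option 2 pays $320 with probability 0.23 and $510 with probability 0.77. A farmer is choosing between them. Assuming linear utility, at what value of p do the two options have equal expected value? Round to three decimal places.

EV(Option 2) = 0.23 × 320 + 0.77 × 510 = 73.6 + 392.7 = 466.3
p·650 + (1−p)·160 = 466.3
490p + 160 = 466.3
p = (466.3 − 160) / 490

p = 0.625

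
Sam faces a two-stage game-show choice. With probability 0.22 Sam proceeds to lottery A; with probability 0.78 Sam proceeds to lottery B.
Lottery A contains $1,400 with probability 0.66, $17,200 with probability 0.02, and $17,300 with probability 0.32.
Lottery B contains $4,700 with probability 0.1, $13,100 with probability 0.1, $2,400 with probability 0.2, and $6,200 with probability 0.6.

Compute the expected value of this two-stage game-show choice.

EV(A) = 0.66 × 1400 + 0.02 × 17200 + 0.32 × 17300 = 924 + 344 + 5536 = 6804
EV(B) = 0.1 × 4700 + 0.1 × 13100 + 0.2 × 2400 + 0.6 × 6200 = 470 + 1310 + 480 + 3720 = 5980
Overall = 0.22 × 6804 + 0.78 × 5980 = 1496.88 + 4664.4 = 6161.28

$6,161.28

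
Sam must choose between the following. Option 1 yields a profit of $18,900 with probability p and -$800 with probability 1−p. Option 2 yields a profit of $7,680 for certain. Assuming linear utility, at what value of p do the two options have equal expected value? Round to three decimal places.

p·18900 + (1−p)·(-800) = 7680
19700p − 800 = 7680
p = (7680 + 800) / 19700

p = 0.430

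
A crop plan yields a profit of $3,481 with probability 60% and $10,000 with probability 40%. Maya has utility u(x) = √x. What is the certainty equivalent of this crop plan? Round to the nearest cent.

$5,685.16

E[u] = 0.6·√3481 + 0.4·√10000 = 0.6·59 + 0.4·100 = 75.4
CE = (75.4)² = 5685.16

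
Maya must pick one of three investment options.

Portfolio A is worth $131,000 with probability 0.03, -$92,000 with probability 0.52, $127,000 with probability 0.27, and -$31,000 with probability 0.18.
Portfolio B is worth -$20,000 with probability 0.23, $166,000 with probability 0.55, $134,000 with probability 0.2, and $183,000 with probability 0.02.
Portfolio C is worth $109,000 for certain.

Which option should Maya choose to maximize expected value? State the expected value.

Portfolio B ($117,160)

Portfolio A = 0.03 × 131000 + 0.52 × (-92000) + 0.27 × 127000 + 0.18 × (-31000) = 3930 − 47840 + 34290 − 5580 = -15200
Portfolio B = 0.23 × (-20000) + 0.55 × 166000 + 0.2 × 134000 + 0.02 × 183000 = -4600 + 91300 + 26800 + 3660 = 117160
Portfolio C: 109000 (certain)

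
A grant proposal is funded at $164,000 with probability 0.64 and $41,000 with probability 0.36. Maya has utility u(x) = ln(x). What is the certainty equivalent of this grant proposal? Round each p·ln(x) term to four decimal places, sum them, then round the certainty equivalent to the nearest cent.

$99,568.39

E[u] = 0.64·ln(164000) + 0.36·ln(41000) = 7.6849 + 3.8237 = 11.5086
CE = e^11.5086 ≈ 99568.39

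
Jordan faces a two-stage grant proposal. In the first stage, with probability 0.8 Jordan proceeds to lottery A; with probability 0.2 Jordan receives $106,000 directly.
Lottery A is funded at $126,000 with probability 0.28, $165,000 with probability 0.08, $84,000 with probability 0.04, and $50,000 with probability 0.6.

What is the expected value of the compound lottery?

$86,672

EV(A) = 0.28 × 126000 + 0.08 × 165000 + 0.04 × 84000 + 0.6 × 50000 = 35280 + 13200 + 3360 + 30000 = 81840
Branch B: 106000 (certain)
Overall = 0.8 × 81840 + 0.2 × 106000 = 65472 + 21200 = 86672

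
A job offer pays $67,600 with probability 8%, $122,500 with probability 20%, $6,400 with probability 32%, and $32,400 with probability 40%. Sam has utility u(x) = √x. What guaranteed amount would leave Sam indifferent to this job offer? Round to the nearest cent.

$35,494.56

E[u] = 0.08·√67600 + 0.2·√122500 + 0.32·√6400 + 0.4·√32400 = 0.08·260 + 0.2·350 + 0.32·80 + 0.4·180 = 188.4
CE = (188.4)² = 35494.56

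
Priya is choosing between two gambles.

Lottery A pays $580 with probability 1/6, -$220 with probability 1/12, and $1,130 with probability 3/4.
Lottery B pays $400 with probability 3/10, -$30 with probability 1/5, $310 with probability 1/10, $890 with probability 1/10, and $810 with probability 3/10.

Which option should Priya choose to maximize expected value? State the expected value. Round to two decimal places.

Lottery A = 1/6 × 580 + 1/12 × (-220) + 3/4 × 1130 = 96.6667 − 18.3333 + 847.5 = 925.8333
Lottery B = 3/10 × 400 + 1/5 × (-30) + 1/10 × 310 + 1/10 × 890 + 3/10 × 810 = 120 − 6 + 31 + 89 + 243 = 477

Lottery A ($925.83)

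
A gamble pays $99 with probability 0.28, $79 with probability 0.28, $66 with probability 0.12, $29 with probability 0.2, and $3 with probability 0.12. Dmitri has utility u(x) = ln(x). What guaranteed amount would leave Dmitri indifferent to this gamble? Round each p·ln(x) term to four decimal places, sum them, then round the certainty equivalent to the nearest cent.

E[u] = 0.28·ln(99) + 0.28·ln(79) + 0.12·ln(66) + 0.2·ln(29) + 0.12·ln(3) = 1.2866 + 1.2234 + 0.5028 + 0.6735 + 0.1318 = 3.8181
CE = e^3.8181 ≈ 45.52

$45.52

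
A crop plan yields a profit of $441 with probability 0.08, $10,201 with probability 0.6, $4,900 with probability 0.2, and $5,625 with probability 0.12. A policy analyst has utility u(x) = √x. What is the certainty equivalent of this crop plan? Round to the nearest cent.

$7,272.68

E[u] = 0.08·√441 + 0.6·√10201 + 0.2·√4900 + 0.12·√5625 = 0.08·21 + 0.6·101 + 0.2·70 + 0.12·75 = 85.28
CE = (85.28)² = 7272.6784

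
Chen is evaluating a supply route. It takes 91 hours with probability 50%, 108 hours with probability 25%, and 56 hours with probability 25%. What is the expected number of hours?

86.5 hours

EV = 0.5 × 91 + 0.25 × 108 + 0.25 × 56 = 45.5 + 27 + 14 = 86.5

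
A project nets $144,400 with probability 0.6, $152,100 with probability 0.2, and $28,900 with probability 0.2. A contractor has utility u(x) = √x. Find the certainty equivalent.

E[u] = 0.6·√144400 + 0.2·√152100 + 0.2·√28900 = 0.6·380 + 0.2·390 + 0.2·170 = 340
CE = (340)² = 115600

$115,600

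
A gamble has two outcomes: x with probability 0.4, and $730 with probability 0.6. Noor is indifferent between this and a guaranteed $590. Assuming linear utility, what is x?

0.4·x + 0.6·730 = 590
0.4·x = 590 − 438 = 152
x = 152 / 0.4 = 380

x = $380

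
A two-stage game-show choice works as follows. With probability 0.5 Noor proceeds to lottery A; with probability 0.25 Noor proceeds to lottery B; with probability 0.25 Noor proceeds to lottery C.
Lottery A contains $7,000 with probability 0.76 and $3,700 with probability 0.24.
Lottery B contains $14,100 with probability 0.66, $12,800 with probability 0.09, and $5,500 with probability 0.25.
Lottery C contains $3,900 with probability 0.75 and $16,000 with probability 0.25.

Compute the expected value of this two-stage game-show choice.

$7,793.50

EV(A) = 0.76 × 7000 + 0.24 × 3700 = 5320 + 888 = 6208
EV(B) = 0.66 × 14100 + 0.09 × 12800 + 0.25 × 5500 = 9306 + 1152 + 1375 = 11833
EV(C) = 0.75 × 3900 + 0.25 × 16000 = 2925 + 4000 = 6925
Overall = 0.5 × 6208 + 0.25 × 11833 + 0.25 × 6925 = 3104 + 2958.25 + 1731.25 = 7793.5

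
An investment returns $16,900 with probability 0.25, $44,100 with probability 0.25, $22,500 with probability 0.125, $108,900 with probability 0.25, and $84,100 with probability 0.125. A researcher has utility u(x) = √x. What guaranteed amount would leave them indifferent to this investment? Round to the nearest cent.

$49,506.25

E[u] = 0.25·√16900 + 0.25·√44100 + 0.125·√22500 + 0.25·√108900 + 0.125·√84100 = 0.25·130 + 0.25·210 + 0.125·150 + 0.25·330 + 0.125·290 = 222.5
CE = (222.5)² = 49506.25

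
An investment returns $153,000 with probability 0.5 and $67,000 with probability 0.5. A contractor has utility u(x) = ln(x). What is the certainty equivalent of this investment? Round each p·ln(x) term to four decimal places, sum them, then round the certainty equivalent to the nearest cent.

E[u] = 0.5·ln(153000) + 0.5·ln(67000) = 5.9691 + 5.5562 = 11.5253
CE = e^11.5253 ≈ 101245.14

$101,245.14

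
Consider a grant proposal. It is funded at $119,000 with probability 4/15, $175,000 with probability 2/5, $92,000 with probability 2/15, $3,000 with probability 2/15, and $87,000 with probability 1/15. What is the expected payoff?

EV = 4/15 × 119000 + 2/5 × 175000 + 2/15 × 92000 + 2/15 × 3000 + 1/15 × 87000 = 31733.3333 + 70000 + 12266.6667 + 400 + 5800 = 120200

$120,200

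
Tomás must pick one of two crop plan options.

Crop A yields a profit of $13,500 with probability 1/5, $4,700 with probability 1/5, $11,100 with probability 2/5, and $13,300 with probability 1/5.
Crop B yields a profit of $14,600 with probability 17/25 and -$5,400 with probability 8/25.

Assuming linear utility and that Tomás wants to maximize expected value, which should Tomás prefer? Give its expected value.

Crop A ($10,740)

Crop A = 1/5 × 13500 + 1/5 × 4700 + 2/5 × 11100 + 1/5 × 13300 = 2700 + 940 + 4440 + 2660 = 10740
Crop B = 17/25 × 14600 + 8/25 × (-5400) = 9928 − 1728 = 8200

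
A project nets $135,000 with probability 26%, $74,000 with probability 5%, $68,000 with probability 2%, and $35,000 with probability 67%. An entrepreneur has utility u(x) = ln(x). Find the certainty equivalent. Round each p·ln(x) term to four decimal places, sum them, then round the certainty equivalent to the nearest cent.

E[u] = 0.26·ln(135000) + 0.05·ln(74000) + 0.02·ln(68000) + 0.67·ln(35000) = 3.0714 + 0.5606 + 0.2225 + 7.0103 = 10.8648
CE = e^10.8648 ≈ 52302.53

$52,302.53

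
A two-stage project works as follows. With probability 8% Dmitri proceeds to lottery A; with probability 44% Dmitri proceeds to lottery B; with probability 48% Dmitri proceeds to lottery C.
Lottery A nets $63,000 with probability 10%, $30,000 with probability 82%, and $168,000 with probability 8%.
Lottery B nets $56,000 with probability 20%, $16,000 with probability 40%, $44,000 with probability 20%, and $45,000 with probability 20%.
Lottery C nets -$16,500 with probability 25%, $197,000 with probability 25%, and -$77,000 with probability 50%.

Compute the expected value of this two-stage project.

EV(A) = 0.1 × 63000 + 0.82 × 30000 + 0.08 × 168000 = 6300 + 24600 + 13440 = 44340
EV(B) = 0.2 × 56000 + 0.4 × 16000 + 0.2 × 44000 + 0.2 × 45000 = 11200 + 6400 + 8800 + 9000 = 35400
EV(C) = 0.25 × (-16500) + 0.25 × 197000 + 0.5 × (-77000) = -4125 + 49250 − 38500 = 6625
Overall = 0.08 × 44340 + 0.44 × 35400 + 0.48 × 6625 = 3547.2 + 15576 + 3180 = 22303.2

$22,303.20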